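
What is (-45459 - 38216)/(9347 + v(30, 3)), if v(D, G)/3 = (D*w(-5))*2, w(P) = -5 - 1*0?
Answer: -83675/8447 ≈ -9.9059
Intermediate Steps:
w(P) = -5 (w(P) = -5 + 0 = -5)
v(D, G) = -30*D (v(D, G) = 3*((D*(-5))*2) = 3*(-5*D*2) = 3*(-10*D) = -30*D)
(-45459 - 38216)/(9347 + v(30, 3)) = (-45459 - 38216)/(9347 - 30*30) = -83675/(9347 - 900) = -83675/8447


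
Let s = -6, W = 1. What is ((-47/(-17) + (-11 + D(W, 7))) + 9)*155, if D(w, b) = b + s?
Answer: 4650/17 ≈ 273.53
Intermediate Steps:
D(w, b) = -6 + b (D(w, b) = b - 6 = -6 + b)
((-47/(-17) + (-11 + D(W, 7))) + 9)*155 = ((-47/(-17) + (-11 + (-6 + 7))) + 9)*155 = ((-47*(-1/17) + (-11 + 1)) + 9)*155 = ((47/17 - 10) + 9)*155 = (-123/17 + 9)*155 = (30/17)*155 = 4650/17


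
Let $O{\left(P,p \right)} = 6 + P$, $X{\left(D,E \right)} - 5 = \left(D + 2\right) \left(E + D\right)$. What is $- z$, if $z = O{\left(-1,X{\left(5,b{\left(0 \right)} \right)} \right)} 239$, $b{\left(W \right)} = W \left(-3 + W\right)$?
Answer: $-1195$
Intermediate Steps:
$X{\left(D,E \right)} = 5 + \left(2 + D\right) \left(D + E\right)$ ($X{\left(D,E \right)} = 5 + \left(D + 2\right) \left(E + D\right) = 5 + \left(2 + D\right) \left(D + E\right)$)
$z = 1195$ ($z = \left(6 - 1\right) 239 = 5 \cdot 239 = 1195$)
$- z = \left(-1\right) 1195 = -1195$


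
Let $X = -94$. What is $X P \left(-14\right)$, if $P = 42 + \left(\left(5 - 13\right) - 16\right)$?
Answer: $23688$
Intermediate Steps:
$P = 18$ ($P = 42 - 24 = 18$)
$X P \left(-14\right) = \left(-94\right) 18 \left(-14\right) = \left(-1692\right) \left(-14\right) = 23688$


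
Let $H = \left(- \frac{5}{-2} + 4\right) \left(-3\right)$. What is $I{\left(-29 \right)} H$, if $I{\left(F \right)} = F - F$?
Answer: $0$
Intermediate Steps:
$I{\left(F \right)} = 0$
$H = - \frac{39}{2}$ ($H = \left(\left(-5\right) \left(- \frac{1}{2}\right) + 4\right) \left(-3\right) = \left(\frac{5}{2} + 4\right) \left(-3\right) = \frac{13}{2} \left(-3\right) = - \frac{39}{2} \approx -19.5$)
$I{\left(-29 \right)} H = 0 \left(- \frac{39}{2}\right) = 0$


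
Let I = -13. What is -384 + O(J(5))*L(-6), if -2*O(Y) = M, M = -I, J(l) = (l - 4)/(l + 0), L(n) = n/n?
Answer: -781/2 ≈ -390.50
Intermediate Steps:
L(n) = 1
J(l) = (-4 + l)/l
M = 13 (M = -1*(-13) = 13)
O(Y) = -13/2 (O(Y) = -1/2*13 = -13/2)
-384 + O(J(5))*L(-6) = -384 - 13/2*1 = -384 - 13/2 = -781/2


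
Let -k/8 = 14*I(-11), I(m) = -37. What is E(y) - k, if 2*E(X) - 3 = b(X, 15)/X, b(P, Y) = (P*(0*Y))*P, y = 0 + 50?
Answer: -8285/2 ≈ -4142.5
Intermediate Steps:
y = 50
b(P, Y) = 0 (b(P, Y) = (P*0)*P = 0*P = 0)
E(X) = 3/2 (E(X) = 3/2 + (0/X)/2 = 3/2 + (1/2)*0 = 3/2 + 0 = 3/2)
k = 4144 (k = -112*(-37) = -8*(-518) = 4144)
E(y) - k = 3/2 - 1*4144 = 3/2 - 4144 = -8285/2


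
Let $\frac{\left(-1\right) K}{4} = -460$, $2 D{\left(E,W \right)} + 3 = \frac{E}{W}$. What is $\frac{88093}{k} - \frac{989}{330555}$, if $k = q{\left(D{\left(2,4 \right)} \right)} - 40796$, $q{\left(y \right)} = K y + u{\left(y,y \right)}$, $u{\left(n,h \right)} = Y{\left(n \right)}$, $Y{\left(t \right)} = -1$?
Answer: $- \frac{29162204548}{14245928835} \approx -2.0471$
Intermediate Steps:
$u{\left(n,h \right)} = -1$
$D{\left(E,W \right)} = - \frac{3}{2} + \frac{E}{2 W}$ ($D{\left(E,W \right)} = - \frac{3}{2} + \frac{E \frac{1}{W}}{2} = - \frac{3}{2} + \frac{E}{2 W}$)
$K = 1840$ ($K = \left(-4\right) \left(-460\right) = 1840$)
$q{\left(y \right)} = -1 + 1840 y$ ($q{\left(y \right)} = 1840 y - 1 = -1 + 1840 y$)
$k = -43097$ ($k = \left(-1 + 1840 \frac{2 - 12}{2 \cdot 4}\right) - 40796 = \left(-1 + 1840 \cdot \frac{1}{2} \cdot \frac{1}{4} \left(2 - 12\right)\right) - 40796 = \left(-1 + 1840 \cdot \frac{1}{2} \cdot \frac{1}{4} \left(-10\right)\right) - 40796 = \left(-1 + 1840 \left(- \frac{5}{4}\right)\right) - 40796 = \left(-1 - 2300\right) - 40796 = -2301 - 40796 = -43097$)
$\frac{88093}{k} - \frac{989}{330555} = \frac{88093}{-43097} - \frac{989}{330555} = 88093 \left(- \frac{1}{43097}\right) - \frac{989}{330555} = - \frac{88093}{43097} - \frac{989}{330555} = - \frac{29162204548}{14245928835}$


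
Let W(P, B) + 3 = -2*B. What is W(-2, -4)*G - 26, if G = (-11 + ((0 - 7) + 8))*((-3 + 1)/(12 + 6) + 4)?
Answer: -1984/9 ≈ -220.44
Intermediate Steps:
W(P, B) = -3 - 2*B
G = -350/9 (G = (-11 + (-7 + 8))*(-2/18 + 4) = (-11 + 1)*(-2*1/18 + 4) = -10*(-⅑ + 4) = -10*35/9 = -350/9 ≈ -38.889)
W(-2, -4)*G - 26 = (-3 - 2*(-4))*(-350/9) - 26 = (-3 + 8)*(-350/9) - 26 = 5*(-350/9) - 26 = -1750/9 - 26 = -1984/9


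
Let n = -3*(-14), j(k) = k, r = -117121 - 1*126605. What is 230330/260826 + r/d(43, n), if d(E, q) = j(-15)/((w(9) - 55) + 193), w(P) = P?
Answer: 1557467478887/652065 ≈ 2.3885e+6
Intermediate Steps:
r = -243726 (r = -117121 - 126605 = -243726)
n = 42
d(E, q) = -5/49 (d(E, q) = -15/((9 - 55) + 193) = -15/(-46 + 193) = -15/147 = -15*1/147 = -5/49)
230330/260826 + r/d(43, n) = 230330/260826 - 243726/(-5/49) = 230330*(1/260826) - 243726*(-49/5) = 115165/130413 + 11942574/5 = 1557467478887/652065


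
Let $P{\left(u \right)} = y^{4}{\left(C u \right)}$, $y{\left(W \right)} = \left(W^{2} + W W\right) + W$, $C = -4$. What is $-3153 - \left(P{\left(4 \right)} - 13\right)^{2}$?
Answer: $-3663139111286985854202$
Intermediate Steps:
$y{\left(W \right)} = W + 2 W^{2}$ ($y{\left(W \right)} = \left(W^{2} + W^{2}\right) + W = 2 W^{2} + W = W + 2 W^{2}$)
$P{\left(u \right)} = 256 u^{4} \left(1 - 8 u\right)^{4}$ ($P{\left(u \right)} = \left(- 4 u \left(1 + 2 \left(- 4 u\right)\right)\right)^{4} = \left(- 4 u \left(1 - 8 u\right)\right)^{4} = 256 u^{4} \left(1 - 8 u\right)^{4}$)
$-3153 - \left(P{\left(4 \right)} - 13\right)^{2} = -3153 - \left(256 \cdot 4^{4} \left(1 - 32\right)^{4} - 13\right)^{2} = -3153 - \left(256 \cdot 256 \left(1 - 32\right)^{4} - 13\right)^{2} = -3153 - \left(256 \cdot 256 \left(-31\right)^{4} - 13\right)^{2} = -3153 - \left(256 \cdot 256 \cdot 923521 - 13\right)^{2} = -3153 - \left(60523872256 - 13\right)^{2} = -3153 - 60523872243^{2} = -3153 - 3663139111286985851049 = -3663139111286985854202$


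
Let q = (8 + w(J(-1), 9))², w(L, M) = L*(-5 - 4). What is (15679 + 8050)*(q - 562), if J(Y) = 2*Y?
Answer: 2705106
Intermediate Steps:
w(L, M) = -9*L (w(L, M) = L*(-9) = -9*L)
q = 676 (q = (8 - 18*(-1))² = (8 - 9*(-2))² = (8 + 18)² = 26² = 676)
(15679 + 8050)*(q - 562) = (15679 + 8050)*(676 - 562) = 23729*114 = 2705106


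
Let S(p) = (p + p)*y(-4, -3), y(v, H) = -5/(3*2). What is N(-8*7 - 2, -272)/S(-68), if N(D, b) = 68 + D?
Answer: 3/34 ≈ 0.088235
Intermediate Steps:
y(v, H) = -⅚ (y(v, H) = -5/6 = -5*⅙ = -⅚)
S(p) = -5*p/3 (S(p) = (p + p)*(-⅚) = (2*p)*(-⅚) = -5*p/3)
N(-8*7 - 2, -272)/S(-68) = (68 + (-8*7 - 2))/((-5/3*(-68))) = (68 + (-56 - 2))/(340/3) = (68 - 58)*(3/340) = 10*(3/340) = 3/34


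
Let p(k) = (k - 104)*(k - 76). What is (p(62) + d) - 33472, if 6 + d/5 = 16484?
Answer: 49506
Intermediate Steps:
d = 82390 (d = -30 + 5*16484 = -30 + 82420 = 82390)
p(k) = (-104 + k)*(-76 + k)
(p(62) + d) - 33472 = ((7904 + 62**2 - 180*62) + 82390) - 33472 = ((7904 + 3844 - 11160) + 82390) - 33472 = (588 + 82390) - 33472 = 82978 - 33472 = 49506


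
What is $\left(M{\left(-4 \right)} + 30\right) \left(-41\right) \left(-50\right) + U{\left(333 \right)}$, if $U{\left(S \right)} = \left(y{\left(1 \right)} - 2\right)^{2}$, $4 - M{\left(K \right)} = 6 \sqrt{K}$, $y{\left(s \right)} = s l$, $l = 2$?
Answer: $69700 - 24600 i \approx 69700.0 - 24600.0 i$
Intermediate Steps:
$y{\left(s \right)} = 2 s$ ($y{\left(s \right)} = s 2 = 2 s$)
$M{\left(K \right)} = 4 - 6 \sqrt{K}$
$U{\left(S \right)} = 0$ ($U{\left(S \right)} = \left(2 \cdot 1 - 2\right)^{2} = \left(2 - 2\right)^{2} = 0^{2} = 0$)
$\left(M{\left(-4 \right)} + 30\right) \left(-41\right) \left(-50\right) + U{\left(333 \right)} = \left(\left(4 - 6 \sqrt{-4}\right) + 30\right) \left(-41\right) \left(-50\right) + 0 = \left(\left(4 - 6 \cdot 2 i\right) + 30\right) \left(-41\right) \left(-50\right) + 0 = \left(\left(4 - 12 i\right) + 30\right) \left(-41\right) \left(-50\right) + 0 = \left(34 - 12 i\right) \left(-41\right) \left(-50\right) + 0 = \left(-1394 + 492 i\right) \left(-50\right) + 0 = \left(69700 - 24600 i\right) + 0 = 69700 - 24600 i$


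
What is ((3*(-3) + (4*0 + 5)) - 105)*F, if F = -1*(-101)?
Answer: -11009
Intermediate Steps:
F = 101
((3*(-3) + (4*0 + 5)) - 105)*F = ((3*(-3) + (4*0 + 5)) - 105)*101 = ((-9 + (0 + 5)) - 105)*101 = ((-9 + 5) - 105)*101 = (-4 - 105)*101 = -109*101 = -11009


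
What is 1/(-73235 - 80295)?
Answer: -1/153530 ≈ -6.5134e-6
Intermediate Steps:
1/(-73235 - 80295) = 1/(-153530) = -1/153530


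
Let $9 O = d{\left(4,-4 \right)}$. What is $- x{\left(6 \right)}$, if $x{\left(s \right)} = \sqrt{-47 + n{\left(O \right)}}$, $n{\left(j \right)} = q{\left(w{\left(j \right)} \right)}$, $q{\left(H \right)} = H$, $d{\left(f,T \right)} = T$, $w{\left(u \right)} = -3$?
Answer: $- 5 i \sqrt{2} \approx - 7.0711 i$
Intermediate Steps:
$O = - \frac{4}{9}$ ($O = \frac{1}{9} \left(-4\right) = - \frac{4}{9} \approx -0.44444$)
$n{\left(j \right)} = -3$
$x{\left(s \right)} = 5 i \sqrt{2}$ ($x{\left(s \right)} = \sqrt{-47 - 3} = \sqrt{-50} = 5 i \sqrt{2}$)
$- x{\left(6 \right)} = - 5 i \sqrt{2}$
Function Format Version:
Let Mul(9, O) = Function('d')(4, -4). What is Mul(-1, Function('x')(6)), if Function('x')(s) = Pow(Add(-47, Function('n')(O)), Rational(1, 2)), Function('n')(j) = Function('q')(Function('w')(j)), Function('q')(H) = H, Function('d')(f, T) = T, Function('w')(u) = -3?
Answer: Mul(-5, I, Pow(2, Rational(1, 2))) ≈ Mul(-7.0711, I)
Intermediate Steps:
O = Rational(-4, 9) (O = Mul(Rational(1, 9), -4) = Rational(-4, 9) ≈ -0.44444)
Function('n')(j) = -3
Function('x')(s) = Mul(5, I, Pow(2, Rational(1, 2))) (Function('x')(s) = Pow(Add(-47, -3), Rational(1, 2)) = Pow(-50, Rational(1, 2)) = Mul(5, I, Pow(2, Rational(1, 2))))
Mul(-1, Function('x')(6)) = Mul(-1, Mul(5, I, Pow(2, Rational(1, 2)))) = Mul(-5, I, Pow(2, Rational(1, 2)))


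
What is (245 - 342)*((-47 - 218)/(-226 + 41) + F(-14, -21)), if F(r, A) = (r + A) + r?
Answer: 170720/37 ≈ 4614.1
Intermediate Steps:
F(r, A) = A + 2*r (F(r, A) = (A + r) + r = A + 2*r)
(245 - 342)*((-47 - 218)/(-226 + 41) + F(-14, -21)) = (245 - 342)*((-47 - 218)/(-226 + 41) + (-21 + 2*(-14))) = -97*(-265/(-185) + (-21 - 28)) = -97*(-265*(-1/185) - 49) = -97*(53/37 - 49) = -97*(-1760/37) = 170720/37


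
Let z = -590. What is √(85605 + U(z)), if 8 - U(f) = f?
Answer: √86203 ≈ 293.60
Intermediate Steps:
U(f) = 8 - f
√(85605 + U(z)) = √(85605 + (8 - 1*(-590))) = √(85605 + (8 + 590)) = √(85605 + 598) = √86203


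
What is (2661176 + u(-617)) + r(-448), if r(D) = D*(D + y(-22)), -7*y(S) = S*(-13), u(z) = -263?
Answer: 2879921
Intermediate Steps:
y(S) = 13*S/7 (y(S) = -S*(-13)/7 = -(-13)*S/7 = 13*S/7)
r(D) = D*(-286/7 + D) (r(D) = D*(D + (13/7)*(-22)) = D*(D - 286/7) = D*(-286/7 + D))
(2661176 + u(-617)) + r(-448) = (2661176 - 263) + (1/7)*(-448)*(-286 + 7*(-448)) = 2660913 + (1/7)*(-448)*(-286 - 3136) = 2660913 + (1/7)*(-448)*(-3422) = 2660913 + 219008 = 2879921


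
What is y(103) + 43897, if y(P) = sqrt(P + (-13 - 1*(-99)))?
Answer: 43897 + 3*sqrt(21) ≈ 43911.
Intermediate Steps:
y(P) = sqrt(86 + P) (y(P) = sqrt(P + (-13 + 99)) = sqrt(P + 86) = sqrt(86 + P))
y(103) + 43897 = sqrt(86 + 103) + 43897 = sqrt(189) + 43897 = 3*sqrt(21) + 43897 = 43897 + 3*sqrt(21)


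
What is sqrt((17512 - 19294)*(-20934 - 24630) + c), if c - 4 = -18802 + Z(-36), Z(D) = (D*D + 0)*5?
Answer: sqrt(81182730) ≈ 9010.1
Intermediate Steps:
Z(D) = 5*D**2 (Z(D) = (D**2 + 0)*5 = D**2*5 = 5*D**2)
c = -12318 (c = 4 + (-18802 + 5*(-36)**2) = 4 + (-18802 + 5*1296) = 4 + (-18802 + 6480) = 4 - 12322 = -12318)
sqrt((17512 - 19294)*(-20934 - 24630) + c) = sqrt((17512 - 19294)*(-20934 - 24630) - 12318) = sqrt(-1782*(-45564) - 12318) = sqrt(81195048 - 12318) = sqrt(81182730)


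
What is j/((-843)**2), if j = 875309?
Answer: 875309/710649 ≈ 1.2317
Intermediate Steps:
j/((-843)**2) = 875309/((-843)**2) = 875309/710649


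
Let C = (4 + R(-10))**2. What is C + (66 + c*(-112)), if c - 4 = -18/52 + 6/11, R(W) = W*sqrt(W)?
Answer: -198530/143 - 80*I*sqrt(10) ≈ -1388.3 - 252.98*I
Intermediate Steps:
R(W) = W**(3/2)
c = 1201/286 (c = 4 + (-18/52 + 6/11) = 4 + (-18*1/52 + 6*(1/11)) = 4 + (-9/26 + 6/11) = 4 + 57/286 = 1201/286 ≈ 4.1993)
C = (4 - 10*I*sqrt(10))**2 (C = (4 + (-10)**(3/2))**2 = (4 - 10*I*sqrt(10))**2 ≈ -984.0 - 252.98*I)
C + (66 + c*(-112)) = (-984 - 80*I*sqrt(10)) + (66 + (1201/286)*(-112)) = (-984 - 80*I*sqrt(10)) + (66 - 67256/143) = (-984 - 80*I*sqrt(10)) - 57818/143 = -198530/143 - 80*I*sqrt(10)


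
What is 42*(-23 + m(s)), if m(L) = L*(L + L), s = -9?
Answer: 5838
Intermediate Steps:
m(L) = 2*L² (m(L) = L*(2*L) = 2*L²)
42*(-23 + m(s)) = 42*(-23 + 2*(-9)²) = 42*(-23 + 2*81) = 42*(-23 + 162) = 42*139 = 5838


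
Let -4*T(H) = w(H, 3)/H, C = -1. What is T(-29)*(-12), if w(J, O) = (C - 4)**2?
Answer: -75/29 ≈ -2.5862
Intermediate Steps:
w(J, O) = 25 (w(J, O) = (-1 - 4)**2 = (-5)**2 = 25)
T(H) = -25/(4*H)
T(-29)*(-12) = -25/4/(-29)*(-12) = -25/4*(-1/29)*(-12) = (25/116)*(-12) = -75/29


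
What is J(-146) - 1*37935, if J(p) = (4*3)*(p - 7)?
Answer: -39771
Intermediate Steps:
J(p) = -84 + 12*p (J(p) = 12*(-7 + p) = -84 + 12*p)
J(-146) - 1*37935 = (-84 + 12*(-146)) - 1*37935 = (-84 - 1752) - 37935 = -1836 - 37935 = -39771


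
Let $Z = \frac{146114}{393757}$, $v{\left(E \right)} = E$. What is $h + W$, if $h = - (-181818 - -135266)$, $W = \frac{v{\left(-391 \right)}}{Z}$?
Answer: $\frac{6647939941}{146114} \approx 45498.0$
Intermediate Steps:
$Z = \frac{146114}{393757}$ ($Z = 146114 \cdot \frac{1}{393757} = \frac{146114}{393757} \approx 0.37108$)
$W = - \frac{153958987}{146114}$ ($W = - \frac{391}{\frac{146114}{393757}} = \left(-391\right) \frac{393757}{146114} = - \frac{153958987}{146114} \approx -1053.7$)
$h = 46552$ ($h = - (-181818 + 135266) = \left(-1\right) \left(-46552\right) = 46552$)
$h + W = 46552 - \frac{153958987}{146114} = \frac{6647939941}{146114}$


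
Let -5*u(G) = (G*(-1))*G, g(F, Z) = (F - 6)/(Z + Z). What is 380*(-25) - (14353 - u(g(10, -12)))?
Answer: -4293539/180 ≈ -23853.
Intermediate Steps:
g(F, Z) = (-6 + F)/(2*Z) (g(F, Z) = (-6 + F)/((2*Z)) = (-6 + F)*(1/(2*Z)) = (-6 + F)/(2*Z))
u(G) = G**2/5 (u(G) = -G*(-1)*G/5 = -(-G)*G/5 = -(-1)*G**2/5 = G**2/5)
380*(-25) - (14353 - u(g(10, -12))) = 380*(-25) - (14353 - ((1/2)*(-6 + 10)/(-12))**2/5) = -9500 - (14353 - ((1/2)*(-1/12)*4)**2/5) = -9500 - (14353 - (-1/6)**2/5) = -9500 - (14353 - 1/(5*36)) = -9500 - (14353 - 1*1/180) = -9500 - (14353 - 1/180) = -9500 - 1*2583539/180 = -9500 - 2583539/180 = -4293539/180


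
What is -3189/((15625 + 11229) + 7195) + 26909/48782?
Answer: 760658743/1660978318 ≈ 0.45796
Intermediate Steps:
-3189/((15625 + 11229) + 7195) + 26909/48782 = -3189/(26854 + 7195) + 26909*(1/48782) = -3189/34049 + 26909/48782 = 760658743/1660978318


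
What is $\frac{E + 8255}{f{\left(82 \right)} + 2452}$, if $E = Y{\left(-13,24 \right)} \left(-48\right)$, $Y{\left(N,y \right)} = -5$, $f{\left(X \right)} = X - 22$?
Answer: $\frac{8495}{2512} \approx 3.3818$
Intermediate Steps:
$f{\left(X \right)} = -22 + X$ ($f{\left(X \right)} = X - 22 = -22 + X$)
$E = 240$ ($E = \left(-5\right) \left(-48\right) = 240$)
$\frac{E + 8255}{f{\left(82 \right)} + 2452} = \frac{240 + 8255}{\left(-22 + 82\right) + 2452} = \frac{8495}{60 + 2452} = \frac{8495}{2512}$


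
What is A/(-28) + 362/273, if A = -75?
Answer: 4373/1092 ≈ 4.0046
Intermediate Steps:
A/(-28) + 362/273 = -75/(-28) + 362/273 = -75*(-1/28) + 362*(1/273) = 75/28 + 362/273 = 4373/1092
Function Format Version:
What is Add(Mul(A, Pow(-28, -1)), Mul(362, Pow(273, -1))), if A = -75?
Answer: Rational(4373, 1092) ≈ 4.0046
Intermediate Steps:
Add(Mul(A, Pow(-28, -1)), Mul(362, Pow(273, -1))) = Add(Mul(-75, Pow(-28, -1)), Mul(362, Pow(273, -1))) = Add(Mul(-75, Rational(-1, 28)), Mul(362, Rational(1, 273))) = Add(Rational(75, 28), Rational(362, 273)) = Rational(4373, 1092)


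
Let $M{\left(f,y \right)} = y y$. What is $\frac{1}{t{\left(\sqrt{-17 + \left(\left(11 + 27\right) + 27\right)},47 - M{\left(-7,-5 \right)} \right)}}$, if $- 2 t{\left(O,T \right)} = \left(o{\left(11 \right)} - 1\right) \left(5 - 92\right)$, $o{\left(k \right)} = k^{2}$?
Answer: $\frac{1}{5220} \approx 0.00019157$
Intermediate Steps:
$M{\left(f,y \right)} = y^{2}$
$t{\left(O,T \right)} = 5220$ ($t{\left(O,T \right)} = - \frac{\left(11^{2} - 1\right) \left(5 - 92\right)}{2} = - \frac{\left(121 - 1\right) \left(-87\right)}{2} = - \frac{120 \left(-87\right)}{2} = \left(- \frac{1}{2}\right) \left(-10440\right) = 5220$)
$\frac{1}{t{\left(\sqrt{-17 + \left(\left(11 + 27\right) + 27\right)},47 - M{\left(-7,-5 \right)} \right)}} = \frac{1}{5220}$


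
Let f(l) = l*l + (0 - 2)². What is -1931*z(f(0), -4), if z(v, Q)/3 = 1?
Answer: -5793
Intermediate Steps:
f(l) = 4 + l² (f(l) = l² + (-2)² = l² + 4 = 4 + l²)
z(v, Q) = 3 (z(v, Q) = 3*1 = 3)
-1931*z(f(0), -4) = -1931*3 = -5793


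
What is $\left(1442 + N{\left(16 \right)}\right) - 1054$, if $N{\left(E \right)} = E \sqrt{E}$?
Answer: $452$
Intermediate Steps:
$N{\left(E \right)} = E^{\frac{3}{2}}$
$\left(1442 + N{\left(16 \right)}\right) - 1054 = \left(1442 + 16^{\frac{3}{2}}\right) - 1054 = \left(1442 + 64\right) - 1054 = 1506 - 1054 = 452$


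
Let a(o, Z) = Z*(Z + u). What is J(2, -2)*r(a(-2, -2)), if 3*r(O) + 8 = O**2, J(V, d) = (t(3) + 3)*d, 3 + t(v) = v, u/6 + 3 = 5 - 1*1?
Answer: -112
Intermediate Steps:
u = 6 (u = -18 + 6*(5 - 1*1) = -18 + 6*(5 - 1) = -18 + 6*4 = -18 + 24 = 6)
t(v) = -3 + v
J(V, d) = 3*d (J(V, d) = ((-3 + 3) + 3)*d = (0 + 3)*d = 3*d)
a(o, Z) = Z*(6 + Z) (a(o, Z) = Z*(Z + 6) = Z*(6 + Z))
r(O) = -8/3 + O**2/3
J(2, -2)*r(a(-2, -2)) = (3*(-2))*(-8/3 + (-2*(6 - 2))**2/3) = -6*(-8/3 + (-2*4)**2/3) = -6*(-8/3 + (1/3)*(-8)**2) = -6*(-8/3 + (1/3)*64) = -6*(-8/3 + 64/3) = -6*56/3 = -112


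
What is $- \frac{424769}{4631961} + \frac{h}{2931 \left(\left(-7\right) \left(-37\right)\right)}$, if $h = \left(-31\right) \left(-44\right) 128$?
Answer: $\frac{54027652079}{390695102441} \approx 0.13829$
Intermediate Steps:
$h = 174592$ ($h = 1364 \cdot 128 = 174592$)
$- \frac{424769}{4631961} + \frac{h}{2931 \left(\left(-7\right) \left(-37\right)\right)} = - \frac{424769}{4631961} + \frac{174592}{2931 \left(\left(-7\right) \left(-37\right)\right)} = \left(-424769\right) \frac{1}{4631961} + \frac{174592}{2931 \cdot 259} = - \frac{424769}{4631961} + \frac{174592}{759129} = \frac{54027652079}{390695102441}$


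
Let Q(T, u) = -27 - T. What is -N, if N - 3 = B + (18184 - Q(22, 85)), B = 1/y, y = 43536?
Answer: -793922497/43536 ≈ -18236.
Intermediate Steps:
B = 1/43536 ≈ 2.2969e-5
N = 793922497/43536 (N = 3 + (1/43536 + (18184 - (-27 - 1*22))) = 3 + (1/43536 + (18184 - (-27 - 22))) = 3 + (1/43536 + (18184 - 1*(-49))) = 3 + (1/43536 + (18184 + 49)) = 3 + (1/43536 + 18233) = 3 + 793791889/43536 = 793922497/43536 ≈ 18236.)
-N = -1*793922497/43536 = -793922497/43536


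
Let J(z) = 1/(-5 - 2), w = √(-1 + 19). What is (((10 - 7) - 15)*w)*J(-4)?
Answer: 36*√2/7 ≈ 7.2731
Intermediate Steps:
w = 3*√2 (w = √18 = 3*√2 ≈ 4.2426)
J(z) = -⅐ (J(z) = 1/(-7) = -⅐)
(((10 - 7) - 15)*w)*J(-4) = (((10 - 7) - 15)*(3*√2))*(-⅐) = ((3 - 15)*(3*√2))*(-⅐) = -36*√2*(-⅐) = 36*√2/7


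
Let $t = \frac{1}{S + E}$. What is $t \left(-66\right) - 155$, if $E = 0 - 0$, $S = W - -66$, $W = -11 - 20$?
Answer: $- \frac{5491}{35} \approx -156.89$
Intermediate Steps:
$W = -31$ ($W = -11 - 20 = -31$)
$S = 35$ ($S = -31 - -66 = -31 + 66 = 35$)
$E = 0$ ($E = 0 + 0 = 0$)
$t = \frac{1}{35}$ ($t = \frac{1}{35 + 0} = \frac{1}{35} \approx 0.028571$)
$t \left(-66\right) - 155 = \frac{1}{35} \left(-66\right) - 155 = - \frac{66}{35} - 155 = - \frac{5491}{35}$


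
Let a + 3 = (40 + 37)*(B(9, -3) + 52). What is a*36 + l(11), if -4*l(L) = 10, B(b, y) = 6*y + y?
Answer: 171643/2 ≈ 85822.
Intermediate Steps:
B(b, y) = 7*y
l(L) = -5/2 (l(L) = -¼*10 = -5/2)
a = 2384 (a = -3 + (40 + 37)*(7*(-3) + 52) = -3 + 77*(-21 + 52) = -3 + 77*31 = -3 + 2387 = 2384)
a*36 + l(11) = 2384*36 - 5/2 = 85824 - 5/2 = 171643/2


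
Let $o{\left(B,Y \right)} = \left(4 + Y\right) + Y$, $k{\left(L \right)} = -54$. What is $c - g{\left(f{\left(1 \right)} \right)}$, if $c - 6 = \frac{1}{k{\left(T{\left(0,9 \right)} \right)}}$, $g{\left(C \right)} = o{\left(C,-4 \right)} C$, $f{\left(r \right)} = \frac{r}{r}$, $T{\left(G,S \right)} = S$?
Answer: $\frac{539}{54} \approx 9.9815$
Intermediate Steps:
$o{\left(B,Y \right)} = 4 + 2 Y$
$f{\left(r \right)} = 1$
$g{\left(C \right)} = - 4 C$ ($g{\left(C \right)} = \left(4 + 2 \left(-4\right)\right) C = \left(4 - 8\right) C = - 4 C$)
$c = \frac{323}{54}$ ($c = 6 + \frac{1}{-54} = 6 - \frac{1}{54} = \frac{323}{54} \approx 5.9815$)
$c - g{\left(f{\left(1 \right)} \right)} = \frac{323}{54} - \left(-4\right) 1 = \frac{323}{54} - -4 = \frac{323}{54} + 4 = \frac{539}{54}$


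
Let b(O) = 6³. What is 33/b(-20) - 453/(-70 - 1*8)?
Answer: 5579/936 ≈ 5.9605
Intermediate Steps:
b(O) = 216
33/b(-20) - 453/(-70 - 1*8) = 33/216 - 453/(-70 - 1*8) = 33*(1/216) - 453/(-70 - 8) = 11/72 - 453/(-78) = 11/72 - 453*(-1/78) = 11/72 + 151/26 = 5579/936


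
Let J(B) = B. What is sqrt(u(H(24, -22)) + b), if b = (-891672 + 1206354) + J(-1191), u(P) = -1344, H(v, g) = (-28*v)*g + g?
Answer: 3*sqrt(34683) ≈ 558.70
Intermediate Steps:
H(v, g) = g - 28*g*v (H(v, g) = -28*g*v + g = g - 28*g*v)
b = 313491 (b = (-891672 + 1206354) - 1191 = 314682 - 1191 = 313491)
sqrt(u(H(24, -22)) + b) = sqrt(-1344 + 313491) = sqrt(312147) = 3*sqrt(34683)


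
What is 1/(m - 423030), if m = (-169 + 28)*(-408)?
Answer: -1/365502 ≈ -2.7360e-6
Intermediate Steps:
m = 57528 (m = -141*(-408) = 57528)
1/(m - 423030) = 1/(57528 - 423030) = 1/(-365502) = -1/365502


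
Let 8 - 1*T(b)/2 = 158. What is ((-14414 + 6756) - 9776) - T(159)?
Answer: -17134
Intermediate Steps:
T(b) = -300 (T(b) = 16 - 2*158 = 16 - 316 = -300)
((-14414 + 6756) - 9776) - T(159) = ((-14414 + 6756) - 9776) - 1*(-300) = (-7658 - 9776) + 300 = -17434 + 300 = -17134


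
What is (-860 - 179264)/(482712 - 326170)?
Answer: -90062/78271 ≈ -1.1506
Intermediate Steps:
(-860 - 179264)/(482712 - 326170) = -180124/156542 = -180124*1/156542 = -90062/78271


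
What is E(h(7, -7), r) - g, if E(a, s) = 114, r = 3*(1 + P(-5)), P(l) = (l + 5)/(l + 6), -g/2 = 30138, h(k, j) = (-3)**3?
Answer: 60390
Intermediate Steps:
h(k, j) = -27
g = -60276 (g = -2*30138 = -60276)
P(l) = (5 + l)/(6 + l)
r = 3 (r = 3*(1 + (5 - 5)/(6 - 5)) = 3*(1 + 0/1) = 3*(1 + 1*0) = 3*(1 + 0) = 3*1 = 3)
E(h(7, -7), r) - g = 114 - 1*(-60276) = 114 + 60276 = 60390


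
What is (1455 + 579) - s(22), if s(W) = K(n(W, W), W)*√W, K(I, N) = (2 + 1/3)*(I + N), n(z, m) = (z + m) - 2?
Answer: 2034 - 448*√22/3 ≈ 1333.6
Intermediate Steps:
n(z, m) = -2 + m + z (n(z, m) = (m + z) - 2 = -2 + m + z)
K(I, N) = 7*I/3 + 7*N/3 (K(I, N) = (2 + 1*(⅓))*(I + N) = (2 + ⅓)*(I + N) = 7*(I + N)/3 = 7*I/3 + 7*N/3)
s(W) = √W*(-14/3 + 7*W) (s(W) = (7*(-2 + W + W)/3 + 7*W/3)*√W = (7*(-2 + 2*W)/3 + 7*W/3)*√W = ((-14/3 + 14*W/3) + 7*W/3)*√W = (-14/3 + 7*W)*√W = √W*(-14/3 + 7*W))
(1455 + 579) - s(22) = (1455 + 579) - √22*(-14/3 + 7*22) = 2034 - √22*(-14/3 + 154) = 2034 - √22*448/3 = 2034 - 448*√22/3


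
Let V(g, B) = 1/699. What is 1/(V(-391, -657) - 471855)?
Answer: -699/329826644 ≈ -2.1193e-6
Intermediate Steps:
V(g, B) = 1/699
1/(V(-391, -657) - 471855) = 1/(1/699 - 471855) = 1/(-329826644/699) = -699/329826644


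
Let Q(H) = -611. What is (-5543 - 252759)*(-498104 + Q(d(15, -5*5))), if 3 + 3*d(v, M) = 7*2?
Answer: 128819081930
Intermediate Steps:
d(v, M) = 11/3 (d(v, M) = -1 + (7*2)/3 = -1 + (⅓)*14 = -1 + 14/3 = 11/3)
(-5543 - 252759)*(-498104 + Q(d(15, -5*5))) = (-5543 - 252759)*(-498104 - 611) = -258302*(-498715) = 128819081930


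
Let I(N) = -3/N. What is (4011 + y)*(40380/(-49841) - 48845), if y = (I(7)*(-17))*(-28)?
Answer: -9268232963175/49841 ≈ -1.8596e+8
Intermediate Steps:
y = -204 (y = (-3/7*(-17))*(-28) = (-3*⅐*(-17))*(-28) = -3/7*(-17)*(-28) = (51/7)*(-28) = -204)
(4011 + y)*(40380/(-49841) - 48845) = (4011 - 204)*(40380/(-49841) - 48845) = 3807*(40380*(-1/49841) - 48845) = 3807*(-40380/49841 - 48845) = 3807*(-2434524025/49841) = -9268232963175/49841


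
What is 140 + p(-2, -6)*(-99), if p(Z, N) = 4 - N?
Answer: -850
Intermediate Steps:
140 + p(-2, -6)*(-99) = 140 + (4 - 1*(-6))*(-99) = 140 + (4 + 6)*(-99) = 140 + 10*(-99) = 140 - 990 = -850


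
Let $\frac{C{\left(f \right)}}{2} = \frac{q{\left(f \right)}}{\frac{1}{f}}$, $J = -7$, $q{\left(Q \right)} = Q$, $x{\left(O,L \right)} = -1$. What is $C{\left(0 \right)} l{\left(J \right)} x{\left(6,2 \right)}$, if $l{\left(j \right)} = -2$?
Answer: $0$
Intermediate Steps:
$C{\left(f \right)} = 2 f^{2}$ ($C{\left(f \right)} = 2 \frac{f}{\frac{1}{f}} = 2 f f = 2 f^{2}$)
$C{\left(0 \right)} l{\left(J \right)} x{\left(6,2 \right)} = 2 \cdot 0^{2} \left(-2\right) \left(-1\right) = 2 \cdot 0 \left(-2\right) \left(-1\right) = 0 \left(-2\right) \left(-1\right) = 0 \left(-1\right) = 0$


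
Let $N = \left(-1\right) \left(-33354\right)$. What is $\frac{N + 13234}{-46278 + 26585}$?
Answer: $- \frac{46588}{19693} \approx -2.3657$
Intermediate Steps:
$N = 33354$
$\frac{N + 13234}{-46278 + 26585} = \frac{33354 + 13234}{-46278 + 26585} = \frac{46588}{-19693} = 46588 \left(- \frac{1}{19693}\right) = - \frac{46588}{19693}$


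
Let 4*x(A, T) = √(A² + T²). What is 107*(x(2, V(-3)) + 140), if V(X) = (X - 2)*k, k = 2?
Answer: 14980 + 107*√26/2 ≈ 15253.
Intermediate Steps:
V(X) = -4 + 2*X (V(X) = (X - 2)*2 = (-2 + X)*2 = -4 + 2*X)
x(A, T) = √(A² + T²)/4
107*(x(2, V(-3)) + 140) = 107*(√(2² + (-4 + 2*(-3))²)/4 + 140) = 107*(√(4 + (-4 - 6)²)/4 + 140) = 107*(√(4 + (-10)²)/4 + 140) = 107*(√(4 + 100)/4 + 140) = 107*(√104/4 + 140) = 107*((2*√26)/4 + 140) = 107*(√26/2 + 140) = 107*(140 + √26/2) = 14980 + 107*√26/2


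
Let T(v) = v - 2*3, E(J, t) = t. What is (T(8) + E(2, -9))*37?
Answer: -259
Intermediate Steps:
T(v) = -6 + v (T(v) = v - 6 = -6 + v)
(T(8) + E(2, -9))*37 = ((-6 + 8) - 9)*37 = (2 - 9)*37 = -7*37 = -259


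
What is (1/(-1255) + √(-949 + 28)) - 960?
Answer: -1204801/1255 + I*√921 ≈ -960.0 + 30.348*I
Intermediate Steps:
(1/(-1255) + √(-949 + 28)) - 960 = (-1/1255 + √(-921)) - 960 = (-1/1255 + I*√921) - 960 = -1204801/1255 + I*√921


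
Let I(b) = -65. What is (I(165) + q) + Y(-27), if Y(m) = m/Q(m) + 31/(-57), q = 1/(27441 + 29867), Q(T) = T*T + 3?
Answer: -6533805121/99629958 ≈ -65.581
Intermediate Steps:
Q(T) = 3 + T² (Q(T) = T² + 3 = 3 + T²)
q = 1/57308 ≈ 1.7450e-5
Y(m) = -31/57 + m/(3 + m²) (Y(m) = m/(3 + m²) + 31/(-57) = m/(3 + m²) + 31*(-1/57) = m/(3 + m²) - 31/57 = -31/57 + m/(3 + m²))
(I(165) + q) + Y(-27) = (-65 + 1/57308) + (-31/57 - 27/(3 + (-27)²)) = -3725019/57308 + (-31/57 - 27/(3 + 729)) = -3725019/57308 + (-31/57 - 27/732) = -3725019/57308 + (-31/57 - 27*1/732) = -3725019/57308 + (-31/57 - 9/244) = -3725019/57308 - 8077/13908 = -6533805121/99629958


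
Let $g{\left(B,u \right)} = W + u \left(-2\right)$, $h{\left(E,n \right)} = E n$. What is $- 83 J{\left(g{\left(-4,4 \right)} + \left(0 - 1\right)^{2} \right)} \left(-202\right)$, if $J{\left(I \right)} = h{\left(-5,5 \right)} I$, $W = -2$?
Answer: $3772350$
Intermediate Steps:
$g{\left(B,u \right)} = -2 - 2 u$ ($g{\left(B,u \right)} = -2 + u \left(-2\right) = -2 - 2 u$)
$J{\left(I \right)} = - 25 I$ ($J{\left(I \right)} = \left(-5\right) 5 I = - 25 I$)
$- 83 J{\left(g{\left(-4,4 \right)} + \left(0 - 1\right)^{2} \right)} \left(-202\right) = - 83 \left(- 25 \left(\left(-2 - 8\right) + \left(0 - 1\right)^{2}\right)\right) \left(-202\right) = - 83 \left(- 25 \left(\left(-2 - 8\right) + \left(-1\right)^{2}\right)\right) \left(-202\right) = - 83 \left(- 25 \left(-10 + 1\right)\right) \left(-202\right) = - 83 \left(\left(-25\right) \left(-9\right)\right) \left(-202\right) = \left(-83\right) 225 \left(-202\right) = \left(-18675\right) \left(-202\right) = 3772350$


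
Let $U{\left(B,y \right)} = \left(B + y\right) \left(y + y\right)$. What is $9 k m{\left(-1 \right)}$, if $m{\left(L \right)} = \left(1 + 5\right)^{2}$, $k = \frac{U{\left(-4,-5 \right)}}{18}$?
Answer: $1620$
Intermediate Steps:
$U{\left(B,y \right)} = 2 y \left(B + y\right)$ ($U{\left(B,y \right)} = \left(B + y\right) 2 y = 2 y \left(B + y\right)$)
$k = 5$ ($k = \frac{2 \left(-5\right) \left(-4 - 5\right)}{18} = 2 \left(-5\right) \left(-9\right) \frac{1}{18} = 90 \cdot \frac{1}{18} = 5$)
$m{\left(L \right)} = 36$ ($m{\left(L \right)} = 6^{2} = 36$)
$9 k m{\left(-1 \right)} = 9 \cdot 5 \cdot 36 = 45 \cdot 36 = 1620$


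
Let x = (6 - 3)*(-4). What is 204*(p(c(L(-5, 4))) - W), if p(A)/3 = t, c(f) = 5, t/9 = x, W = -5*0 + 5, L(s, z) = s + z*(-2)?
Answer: -67116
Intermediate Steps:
x = -12 (x = 3*(-4) = -12)
L(s, z) = s - 2*z
W = 5 (W = 0 + 5 = 5)
t = -108 (t = 9*(-12) = -108)
p(A) = -324 (p(A) = 3*(-108) = -324)
204*(p(c(L(-5, 4))) - W) = 204*(-324 - 1*5) = 204*(-324 - 5) = 204*(-329) = -67116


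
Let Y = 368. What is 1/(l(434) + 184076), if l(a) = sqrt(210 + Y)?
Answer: 5414/996587447 - sqrt(2)/1993174894 ≈ 5.4318e-6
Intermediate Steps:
l(a) = 17*sqrt(2) (l(a) = sqrt(210 + 368) = sqrt(578) = 17*sqrt(2))
1/(l(434) + 184076) = 1/(17*sqrt(2) + 184076) = 1/(184076 + 17*sqrt(2))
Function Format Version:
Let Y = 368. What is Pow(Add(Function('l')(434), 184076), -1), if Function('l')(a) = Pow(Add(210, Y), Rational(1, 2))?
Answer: Add(Rational(5414, 996587447), Mul(Rational(-1, 1993174894), Pow(2, Rational(1, 2)))) ≈ 5.4318e-6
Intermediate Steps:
Function('l')(a) = Mul(17, Pow(2, Rational(1, 2))) (Function('l')(a) = Pow(Add(210, 368), Rational(1, 2)) = Pow(578, Rational(1, 2)) = Mul(17, Pow(2, Rational(1, 2))))
Pow(Add(Function('l')(434), 184076), -1) = Pow(Add(Mul(17, Pow(2, Rational(1, 2))), 184076), -1) = Pow(Add(184076, Mul(17, Pow(2, Rational(1, 2)))), -1)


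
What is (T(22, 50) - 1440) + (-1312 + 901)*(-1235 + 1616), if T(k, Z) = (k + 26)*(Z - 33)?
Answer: -157215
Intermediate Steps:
T(k, Z) = (-33 + Z)*(26 + k) (T(k, Z) = (26 + k)*(-33 + Z) = (-33 + Z)*(26 + k))
(T(22, 50) - 1440) + (-1312 + 901)*(-1235 + 1616) = ((-858 - 33*22 + 26*50 + 50*22) - 1440) + (-1312 + 901)*(-1235 + 1616) = ((-858 - 726 + 1300 + 1100) - 1440) - 411*381 = (816 - 1440) - 156591 = -624 - 156591 = -157215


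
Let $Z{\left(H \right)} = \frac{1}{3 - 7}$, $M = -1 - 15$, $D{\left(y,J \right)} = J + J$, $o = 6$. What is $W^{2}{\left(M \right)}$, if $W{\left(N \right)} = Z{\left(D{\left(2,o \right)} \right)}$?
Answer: $\frac{1}{16} \approx 0.0625$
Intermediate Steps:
$D{\left(y,J \right)} = 2 J$
$M = -16$ ($M = -1 - 15 = -16$)
$Z{\left(H \right)} = - \frac{1}{4}$ ($Z{\left(H \right)} = \frac{1}{-4} = - \frac{1}{4}$)
$W{\left(N \right)} = - \frac{1}{4}$
$W^{2}{\left(M \right)} = \left(- \frac{1}{4}\right)^{2} = \frac{1}{16}$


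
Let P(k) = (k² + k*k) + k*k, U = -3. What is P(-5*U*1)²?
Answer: 455625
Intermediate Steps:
P(k) = 3*k² (P(k) = (k² + k²) + k² = 2*k² + k² = 3*k²)
P(-5*U*1)² = (3*(-5*(-3)*1)²)² = (3*(15*1)²)² = (3*15²)² = (3*225)² = 675² = 455625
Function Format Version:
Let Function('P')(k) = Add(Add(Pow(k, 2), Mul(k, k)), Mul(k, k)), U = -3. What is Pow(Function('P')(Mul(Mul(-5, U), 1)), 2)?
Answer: 455625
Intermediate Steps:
Function('P')(k) = Mul(3, Pow(k, 2)) (Function('P')(k) = Add(Add(Pow(k, 2), Pow(k, 2)), Pow(k, 2)) = Add(Mul(2, Pow(k, 2)), Pow(k, 2)) = Mul(3, Pow(k, 2)))
Pow(Function('P')(Mul(Mul(-5, U), 1)), 2) = Pow(Mul(3, Pow(Mul(Mul(-5, -3), 1), 2)), 2) = Pow(Mul(3, Pow(Mul(15, 1), 2)), 2) = Pow(Mul(3, Pow(15, 2)), 2) = Pow(Mul(3, 225), 2) = Pow(675, 2) = 455625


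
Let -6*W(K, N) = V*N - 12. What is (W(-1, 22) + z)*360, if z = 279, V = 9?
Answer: 89280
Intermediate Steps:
W(K, N) = 2 - 3*N/2 (W(K, N) = -(9*N - 12)/6 = -(-12 + 9*N)/6 = 2 - 3*N/2)
(W(-1, 22) + z)*360 = ((2 - 3/2*22) + 279)*360 = ((2 - 33) + 279)*360 = (-31 + 279)*360 = 248*360 = 89280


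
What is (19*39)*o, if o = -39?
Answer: -28899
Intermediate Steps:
(19*39)*o = (19*39)*(-39) = 741*(-39) = -28899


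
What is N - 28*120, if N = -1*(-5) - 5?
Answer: -3360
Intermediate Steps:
N = 0 (N = 5 - 5 = 0)
N - 28*120 = 0 - 28*120 = 0 - 3360 = -3360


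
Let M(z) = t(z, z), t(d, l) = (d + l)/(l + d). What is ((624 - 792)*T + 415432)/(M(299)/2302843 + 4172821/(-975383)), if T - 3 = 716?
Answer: -8272584864779527/120116883184 ≈ -68871.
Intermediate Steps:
T = 719 (T = 3 + 716 = 719)
t(d, l) = 1 (t(d, l) = (d + l)/(d + l) = 1)
M(z) = 1
((624 - 792)*T + 415432)/(M(299)/2302843 + 4172821/(-975383)) = ((624 - 792)*719 + 415432)/(1/2302843 + 4172821/(-975383)) = (-168*719 + 415432)/(1*(1/2302843) + 4172821*(-1/975383)) = (-120792 + 415432)/(1/2302843 - 4172821/975383) = 294640/(-9609350654720/2246153913869) = 294640*(-2246153913869/9609350654720) = -8272584864779527/120116883184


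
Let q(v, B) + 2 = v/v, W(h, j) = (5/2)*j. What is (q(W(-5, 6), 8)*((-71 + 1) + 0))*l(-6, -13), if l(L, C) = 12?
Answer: 840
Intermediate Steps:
W(h, j) = 5*j/2 (W(h, j) = (5*(½))*j = 5*j/2)
q(v, B) = -1 (q(v, B) = -2 + v/v = -2 + 1 = -1)
(q(W(-5, 6), 8)*((-71 + 1) + 0))*l(-6, -13) = -((-71 + 1) + 0)*12 = -(-70 + 0)*12 = -1*(-70)*12 = 70*12 = 840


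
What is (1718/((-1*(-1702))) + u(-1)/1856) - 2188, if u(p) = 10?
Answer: -1727123457/789728 ≈ -2187.0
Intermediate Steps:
(1718/((-1*(-1702))) + u(-1)/1856) - 2188 = (1718/((-1*(-1702))) + 10/1856) - 2188 = (1718/1702 + 10*(1/1856)) - 2188 = (1718*(1/1702) + 5/928) - 2188 = (859/851 + 5/928) - 2188 = 801407/789728 - 2188 = -1727123457/789728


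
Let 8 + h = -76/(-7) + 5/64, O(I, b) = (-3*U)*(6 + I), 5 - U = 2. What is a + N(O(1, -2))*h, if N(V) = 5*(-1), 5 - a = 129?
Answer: -62127/448 ≈ -138.68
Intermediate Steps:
U = 3 (U = 5 - 1*2 = 5 - 2 = 3)
a = -124 (a = 5 - 1*129 = 5 - 129 = -124)
O(I, b) = -54 - 9*I (O(I, b) = (-3*3)*(6 + I) = -9*(6 + I) = -54 - 9*I)
h = 1315/448 (h = -8 + (-76/(-7) + 5/64) = -8 + (-76*(-1/7) + 5*(1/64)) = -8 + (76/7 + 5/64) = -8 + 4899/448 = 1315/448 ≈ 2.9353)
N(V) = -5
a + N(O(1, -2))*h = -124 - 5*1315/448 = -124 - 6575/448 = -62127/448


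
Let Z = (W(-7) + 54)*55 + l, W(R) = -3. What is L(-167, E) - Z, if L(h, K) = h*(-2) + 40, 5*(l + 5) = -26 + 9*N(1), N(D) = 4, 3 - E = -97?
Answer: -2428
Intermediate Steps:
E = 100 (E = 3 - 1*(-97) = 3 + 97 = 100)
l = -3 (l = -5 + (-26 + 9*4)/5 = -5 + (-26 + 36)/5 = -5 + (⅕)*10 = -5 + 2 = -3)
L(h, K) = 40 - 2*h (L(h, K) = -2*h + 40 = 40 - 2*h)
Z = 2802 (Z = (-3 + 54)*55 - 3 = 51*55 - 3 = 2805 - 3 = 2802)
L(-167, E) - Z = (40 - 2*(-167)) - 1*2802 = (40 + 334) - 2802 = 374 - 2802 = -2428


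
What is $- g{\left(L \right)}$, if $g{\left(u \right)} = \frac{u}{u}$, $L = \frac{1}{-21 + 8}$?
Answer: $-1$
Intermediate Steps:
$L = - \frac{1}{13}$ ($L = \frac{1}{-13} = - \frac{1}{13} \approx -0.076923$)
$g{\left(u \right)} = 1$
$- g{\left(L \right)} = \left(-1\right) 1 = -1$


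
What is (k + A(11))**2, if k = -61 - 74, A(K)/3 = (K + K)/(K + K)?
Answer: 17424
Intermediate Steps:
A(K) = 3 (A(K) = 3*((K + K)/(K + K)) = 3*((2*K)/((2*K))) = 3*((2*K)*(1/(2*K))) = 3*1 = 3)
k = -135
(k + A(11))**2 = (-135 + 3)**2 = (-132)**2 = 17424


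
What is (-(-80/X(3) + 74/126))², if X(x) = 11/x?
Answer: 216472369/480249 ≈ 450.75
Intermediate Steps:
(-(-80/X(3) + 74/126))² = (-(-80/(11/3) + 74/126))² = (-(-80/(11*(⅓)) + 74*(1/126)))² = (-(-80/11/3 + 37/63))² = (-(-80*3/11 + 37/63))² = (-(-240/11 + 37/63))² = (-1*(-14713/693))² = (14713/693)² = 216472369/480249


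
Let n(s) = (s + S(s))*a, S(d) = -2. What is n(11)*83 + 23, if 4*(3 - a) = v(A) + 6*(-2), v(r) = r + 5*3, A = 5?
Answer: 770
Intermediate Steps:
v(r) = 15 + r (v(r) = r + 15 = 15 + r)
a = 1 (a = 3 - ((15 + 5) + 6*(-2))/4 = 3 - (20 - 12)/4 = 3 - ¼*8 = 3 - 2 = 1)
n(s) = -2 + s (n(s) = (s - 2)*1 = (-2 + s)*1 = -2 + s)
n(11)*83 + 23 = (-2 + 11)*83 + 23 = 9*83 + 23 = 747 + 23 = 770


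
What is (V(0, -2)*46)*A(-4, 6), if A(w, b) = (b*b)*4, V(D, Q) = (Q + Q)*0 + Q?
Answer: -13248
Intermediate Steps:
V(D, Q) = Q (V(D, Q) = (2*Q)*0 + Q = 0 + Q = Q)
A(w, b) = 4*b**2 (A(w, b) = b**2*4 = 4*b**2)
(V(0, -2)*46)*A(-4, 6) = (-2*46)*(4*6**2) = -368*36 = -92*144 = -13248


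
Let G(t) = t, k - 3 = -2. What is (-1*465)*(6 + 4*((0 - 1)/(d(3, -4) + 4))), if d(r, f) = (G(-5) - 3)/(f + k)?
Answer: -2511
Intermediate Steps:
k = 1 (k = 3 - 2 = 1)
d(r, f) = -8/(1 + f) (d(r, f) = (-5 - 3)/(f + 1) = -8/(1 + f))
(-1*465)*(6 + 4*((0 - 1)/(d(3, -4) + 4))) = (-1*465)*(6 + 4*((0 - 1)/(-8/(1 - 4) + 4))) = -465*(6 + 4*(-1/(-8/(-3) + 4))) = -465*(6 + 4*(-1/(-8*(-⅓) + 4))) = -465*(6 + 4*(-1/(8/3 + 4))) = -465*(6 + 4*(-1/20/3)) = -465*(6 + 4*(-1*3/20)) = -465*(6 + 4*(-3/20)) = -465*(6 - ⅗) = -465*27/5 = -2511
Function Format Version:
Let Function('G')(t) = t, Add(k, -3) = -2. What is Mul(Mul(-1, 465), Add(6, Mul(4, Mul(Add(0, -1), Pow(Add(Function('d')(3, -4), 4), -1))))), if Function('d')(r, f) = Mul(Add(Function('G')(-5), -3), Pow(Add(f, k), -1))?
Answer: -2511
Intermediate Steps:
k = 1 (k = Add(3, -2) = 1)
Function('d')(r, f) = Mul(-8, Pow(Add(1, f), -1)) (Function('d')(r, f) = Mul(Add(-5, -3), Pow(Add(f, 1), -1)) = Mul(-8, Pow(Add(1, f), -1)))
Mul(Mul(-1, 465), Add(6, Mul(4, Mul(Add(0, -1), Pow(Add(Function('d')(3, -4), 4), -1))))) = Mul(Mul(-1, 465), Add(6, Mul(4, Mul(Add(0, -1), Pow(Add(Mul(-8, Pow(Add(1, -4), -1)), 4), -1))))) = Mul(-465, Add(6, Mul(4, Mul(-1, Pow(Add(Mul(-8, Pow(-3, -1)), 4), -1))))) = Mul(-465, Add(6, Mul(4, Mul(-1, Pow(Add(Mul(-8, Rational(-1, 3)), 4), -1))))) = Mul(-465, Add(6, Mul(4, Mul(-1, Pow(Add(Rational(8, 3), 4), -1))))) = Mul(-465, Add(6, Mul(4, Mul(-1, Pow(Rational(20, 3), -1))))) = Mul(-465, Add(6, Mul(4, Mul(-1, Rational(3, 20))))) = Mul(-465, Add(6, Mul(4, Rational(-3, 20)))) = Mul(-465, Add(6, Rational(-3, 5))) = Mul(-465, Rational(27, 5)) = -2511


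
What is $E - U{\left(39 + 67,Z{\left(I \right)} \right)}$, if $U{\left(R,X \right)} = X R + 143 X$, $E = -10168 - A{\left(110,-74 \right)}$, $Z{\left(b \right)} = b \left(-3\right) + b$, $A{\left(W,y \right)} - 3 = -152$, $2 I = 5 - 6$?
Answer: $-10268$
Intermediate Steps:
$I = - \frac{1}{2}$ ($I = \frac{5 - 6}{2} = \frac{1}{2} \left(-1\right) = - \frac{1}{2} \approx -0.5$)
$A{\left(W,y \right)} = -149$ ($A{\left(W,y \right)} = 3 - 152 = -149$)
$Z{\left(b \right)} = - 2 b$ ($Z{\left(b \right)} = - 3 b + b = - 2 b$)
$E = -10019$ ($E = -10168 - -149 = -10168 + 149 = -10019$)
$U{\left(R,X \right)} = 143 X + R X$ ($U{\left(R,X \right)} = R X + 143 X = 143 X + R X$)
$E - U{\left(39 + 67,Z{\left(I \right)} \right)} = -10019 - \left(-2\right) \left(- \frac{1}{2}\right) \left(143 + \left(39 + 67\right)\right) = -10019 - 1 \left(143 + 106\right) = -10019 - 1 \cdot 249 = -10019 - 249 = -10268$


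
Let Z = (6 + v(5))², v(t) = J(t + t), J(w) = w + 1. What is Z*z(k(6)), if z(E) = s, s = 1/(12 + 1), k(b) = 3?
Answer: 289/13 ≈ 22.231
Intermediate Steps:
J(w) = 1 + w
s = 1/13 ≈ 0.076923
z(E) = 1/13
v(t) = 1 + 2*t (v(t) = 1 + (t + t) = 1 + 2*t)
Z = 289 (Z = (6 + (1 + 2*5))² = (6 + (1 + 10))² = (6 + 11)² = 17² = 289)
Z*z(k(6)) = 289*(1/13) = 289/13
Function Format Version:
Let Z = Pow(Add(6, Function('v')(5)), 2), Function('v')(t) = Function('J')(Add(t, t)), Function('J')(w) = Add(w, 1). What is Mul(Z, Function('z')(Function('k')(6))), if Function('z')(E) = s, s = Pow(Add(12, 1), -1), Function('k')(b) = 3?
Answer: Rational(289, 13) ≈ 22.231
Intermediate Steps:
Function('J')(w) = Add(1, w)
s = Rational(1, 13) (s = Pow(13, -1) = Rational(1, 13) ≈ 0.076923)
Function('z')(E) = Rational(1, 13)
Function('v')(t) = Add(1, Mul(2, t)) (Function('v')(t) = Add(1, Add(t, t)) = Add(1, Mul(2, t)))
Z = 289 (Z = Pow(Add(6, Add(1, Mul(2, 5))), 2) = Pow(Add(6, Add(1, 10)), 2) = Pow(Add(6, 11), 2) = Pow(17, 2) = 289)
Mul(Z, Function('z')(Function('k')(6))) = Mul(289, Rational(1, 13)) = Rational(289, 13)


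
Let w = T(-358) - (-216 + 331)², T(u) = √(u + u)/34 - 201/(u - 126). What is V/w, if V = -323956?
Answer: 290039158773349744/11840025923937513 + 1290106824512*I*√179/11840025923937513 ≈ 24.496 + 0.0014578*I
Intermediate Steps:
T(u) = -201/(-126 + u) + √2*√u/34 (T(u) = √(2*u)*(1/34) - 201/(-126 + u) = (√2*√u)*(1/34) - 201/(-126 + u) = √2*√u/34 - 201/(-126 + u) = -201/(-126 + u) + √2*√u/34)
w = -6400699/484 + I*√179/17 (w = (-6834 + √2*(-358)^(3/2) - 126*√2*√(-358))/(34*(-126 - 358)) - (-216 + 331)² = (1/34)*(-6834 + √2*(-358*I*√358) - 126*√2*I*√358)/(-484) - 1*115² = (1/34)*(-1/484)*(-6834 - 716*I*√179 - 252*I*√179) - 1*13225 = (1/34)*(-1/484)*(-6834 - 968*I*√179) - 13225 = (201/484 + I*√179/17) - 13225 = -6400699/484 + I*√179/17 ≈ -13225.0 + 0.78701*I)
V/w = -323956/(-6400699/484 + I*√179/17)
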